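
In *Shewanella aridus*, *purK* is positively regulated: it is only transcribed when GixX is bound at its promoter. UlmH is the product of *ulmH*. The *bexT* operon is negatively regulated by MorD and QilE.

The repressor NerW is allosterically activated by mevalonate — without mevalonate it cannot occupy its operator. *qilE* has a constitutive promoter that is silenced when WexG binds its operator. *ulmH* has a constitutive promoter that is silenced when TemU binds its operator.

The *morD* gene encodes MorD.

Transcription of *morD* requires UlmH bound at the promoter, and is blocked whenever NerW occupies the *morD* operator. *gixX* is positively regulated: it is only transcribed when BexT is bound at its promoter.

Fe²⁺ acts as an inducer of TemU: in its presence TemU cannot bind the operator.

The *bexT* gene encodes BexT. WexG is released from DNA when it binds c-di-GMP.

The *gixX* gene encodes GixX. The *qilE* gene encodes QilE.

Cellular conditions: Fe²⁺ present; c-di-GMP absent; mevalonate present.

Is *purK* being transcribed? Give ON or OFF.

Fe²⁺ is present, so TemU is inactive.
With no repressor bound, *ulmH* is transcribed.
So UlmH is produced and active.
Mevalonate is present, so NerW is active.
With repressor NerW bound, *morD* is not transcribed.
So MorD is not produced.
c-di-GMP is absent, so WexG is active.
With repressor WexG bound, *qilE* is not transcribed.
So QilE is not produced.
With no repressor bound, *bexT* is transcribed.
So BexT is produced and active.
No repressor is bound and BexT is active, so *gixX* is transcribed.
So GixX is produced and active.
No repressor is bound and GixX is active, so *purK* is transcribed.

ON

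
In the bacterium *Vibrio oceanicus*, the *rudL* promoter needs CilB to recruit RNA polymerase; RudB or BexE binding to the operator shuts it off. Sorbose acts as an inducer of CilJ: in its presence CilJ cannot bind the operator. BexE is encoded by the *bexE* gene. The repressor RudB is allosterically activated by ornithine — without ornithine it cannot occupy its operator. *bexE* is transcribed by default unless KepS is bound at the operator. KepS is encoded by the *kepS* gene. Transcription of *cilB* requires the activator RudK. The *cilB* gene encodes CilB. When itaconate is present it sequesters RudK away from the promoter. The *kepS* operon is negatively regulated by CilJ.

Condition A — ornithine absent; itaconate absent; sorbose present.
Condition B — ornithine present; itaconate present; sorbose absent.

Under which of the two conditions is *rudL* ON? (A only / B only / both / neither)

A only

Condition A:
Ornithine is absent, so RudB is inactive.
Itaconate is absent, so RudK is active.
No repressor is bound and RudK is active, so *cilB* is transcribed.
So CilB is produced and active.
Sorbose is present, so CilJ is inactive.
With no repressor bound, *kepS* is transcribed.
So KepS is produced and active.
With repressor KepS bound, *bexE* is not transcribed.
So BexE is not produced.
No repressor is bound and CilB is active, so *rudL* is transcribed.
→ *rudL* is ON in A.
Condition B:
Ornithine is present, so RudB is active.
Itaconate is present, so RudK is inactive.
Required activator RudK is absent, so *cilB* is not transcribed.
So CilB is not produced.
Sorbose is absent, so CilJ is active.
With repressor CilJ bound, *kepS* is not transcribed.
So KepS is not produced.
With no repressor bound, *bexE* is transcribed.
So BexE is produced and active.
With repressor RudB bound, *rudL* is not transcribed.
→ *rudL* is OFF in B.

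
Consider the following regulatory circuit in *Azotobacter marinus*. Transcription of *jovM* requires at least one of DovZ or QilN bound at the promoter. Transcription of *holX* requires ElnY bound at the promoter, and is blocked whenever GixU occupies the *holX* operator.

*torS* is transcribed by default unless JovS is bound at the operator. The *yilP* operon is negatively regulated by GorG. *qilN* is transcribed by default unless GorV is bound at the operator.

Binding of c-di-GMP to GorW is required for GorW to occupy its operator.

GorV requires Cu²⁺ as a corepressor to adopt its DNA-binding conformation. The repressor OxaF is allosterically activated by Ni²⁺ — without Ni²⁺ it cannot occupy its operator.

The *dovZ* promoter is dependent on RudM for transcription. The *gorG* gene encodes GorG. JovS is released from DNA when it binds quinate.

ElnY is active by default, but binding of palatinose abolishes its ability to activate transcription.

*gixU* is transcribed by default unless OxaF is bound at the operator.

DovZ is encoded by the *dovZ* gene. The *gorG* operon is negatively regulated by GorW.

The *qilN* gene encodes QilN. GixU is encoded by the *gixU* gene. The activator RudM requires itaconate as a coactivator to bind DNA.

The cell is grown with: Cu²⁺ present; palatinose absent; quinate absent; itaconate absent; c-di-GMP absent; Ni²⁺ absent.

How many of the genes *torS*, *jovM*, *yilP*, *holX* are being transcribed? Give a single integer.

Quinate is absent, so JovS is active.
With repressor JovS bound, *torS* is not transcribed.
→ *torS* is OFF.
Itaconate is absent, so RudM is inactive.
Required activator RudM is absent, so *dovZ* is not transcribed.
So DovZ is not produced.
Cu²⁺ is present, so GorV is active.
With repressor GorV bound, *qilN* is not transcribed.
So QilN is not produced.
No activator is available at the *jovM* promoter, so *jovM* is not transcribed.
→ *jovM* is OFF.
c-di-GMP is absent, so GorW is inactive.
With no repressor bound, *gorG* is transcribed.
So GorG is produced and active.
With repressor GorG bound, *yilP* is not transcribed.
→ *yilP* is OFF.
Ni²⁺ is absent, so OxaF is inactive.
With no repressor bound, *gixU* is transcribed.
So GixU is produced and active.
Palatinose is absent, so ElnY is active.
With repressor GixU bound, *holX* is not transcribed.
→ *holX* is OFF.
0 of the 4 genes are transcribed.

0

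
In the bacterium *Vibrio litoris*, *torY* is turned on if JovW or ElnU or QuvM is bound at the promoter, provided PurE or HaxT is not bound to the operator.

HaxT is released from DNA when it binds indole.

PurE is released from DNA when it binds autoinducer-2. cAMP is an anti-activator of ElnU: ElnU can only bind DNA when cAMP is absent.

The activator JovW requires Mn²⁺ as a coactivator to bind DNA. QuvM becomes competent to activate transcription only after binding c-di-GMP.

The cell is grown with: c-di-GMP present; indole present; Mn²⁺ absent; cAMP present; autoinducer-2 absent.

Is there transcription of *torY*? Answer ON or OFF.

OFF

Mn²⁺ is absent, so JovW is inactive.
Autoinducer-2 is absent, so PurE is active.
cAMP is present, so ElnU is inactive.
Indole is present, so HaxT is inactive.
c-di-GMP is present, so QuvM is active.
With repressor PurE bound, *torY* is not transcribed.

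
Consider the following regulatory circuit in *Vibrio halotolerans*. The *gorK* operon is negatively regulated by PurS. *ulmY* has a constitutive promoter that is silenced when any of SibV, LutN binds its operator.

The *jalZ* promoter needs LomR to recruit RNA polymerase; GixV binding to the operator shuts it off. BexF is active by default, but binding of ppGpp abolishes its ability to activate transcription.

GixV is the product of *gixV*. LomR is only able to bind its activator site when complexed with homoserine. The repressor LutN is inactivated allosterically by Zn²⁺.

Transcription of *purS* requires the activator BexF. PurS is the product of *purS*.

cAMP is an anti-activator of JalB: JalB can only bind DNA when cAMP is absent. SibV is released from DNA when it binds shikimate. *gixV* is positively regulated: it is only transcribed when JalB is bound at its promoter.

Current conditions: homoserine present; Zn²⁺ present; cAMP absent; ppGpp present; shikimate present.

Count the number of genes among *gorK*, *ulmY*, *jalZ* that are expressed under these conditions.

ppGpp is present, so BexF is inactive.
Required activator BexF is absent, so *purS* is not transcribed.
So PurS is not produced.
With no repressor bound, *gorK* is transcribed.
→ *gorK* is ON.
Shikimate is present, so SibV is inactive.
Zn²⁺ is present, so LutN is inactive.
With no repressor bound, *ulmY* is transcribed.
→ *ulmY* is ON.
Homoserine is present, so LomR is active.
cAMP is absent, so JalB is active.
No repressor is bound and JalB is active, so *gixV* is transcribed.
So GixV is produced and active.
With repressor GixV bound, *jalZ* is not transcribed.
→ *jalZ* is OFF.
2 of the 3 genes are transcribed.

2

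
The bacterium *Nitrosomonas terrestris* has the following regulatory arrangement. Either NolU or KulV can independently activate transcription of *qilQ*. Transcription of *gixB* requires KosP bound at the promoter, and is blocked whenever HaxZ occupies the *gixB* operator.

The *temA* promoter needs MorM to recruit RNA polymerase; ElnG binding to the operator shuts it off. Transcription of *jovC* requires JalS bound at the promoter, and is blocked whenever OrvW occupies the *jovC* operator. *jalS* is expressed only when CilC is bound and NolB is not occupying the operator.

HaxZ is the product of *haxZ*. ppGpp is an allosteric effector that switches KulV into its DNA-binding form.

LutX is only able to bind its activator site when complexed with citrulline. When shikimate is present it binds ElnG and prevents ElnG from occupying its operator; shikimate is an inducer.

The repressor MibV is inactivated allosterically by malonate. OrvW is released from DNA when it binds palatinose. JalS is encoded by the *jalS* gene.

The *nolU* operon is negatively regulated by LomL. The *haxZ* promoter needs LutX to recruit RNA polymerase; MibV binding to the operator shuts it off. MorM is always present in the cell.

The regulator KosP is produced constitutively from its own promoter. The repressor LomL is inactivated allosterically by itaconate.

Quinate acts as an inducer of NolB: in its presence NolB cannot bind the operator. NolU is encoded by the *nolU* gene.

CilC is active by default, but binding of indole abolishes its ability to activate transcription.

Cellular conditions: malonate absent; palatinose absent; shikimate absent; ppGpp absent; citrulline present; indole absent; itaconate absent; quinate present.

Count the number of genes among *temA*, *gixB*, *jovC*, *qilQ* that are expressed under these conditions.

1

MorM is produced constitutively and is active.
Shikimate is absent, so ElnG is active.
With repressor ElnG bound, *temA* is not transcribed.
→ *temA* is OFF.
KosP is produced constitutively and is active.
Malonate is absent, so MibV is active.
Citrulline is present, so LutX is active.
With repressor MibV bound, *haxZ* is not transcribed.
So HaxZ is not produced.
No repressor is bound and KosP is active, so *gixB* is transcribed.
→ *gixB* is ON.
Quinate is present, so NolB is inactive.
Indole is absent, so CilC is active.
No repressor is bound and CilC is active, so *jalS* is transcribed.
So JalS is produced and active.
Palatinose is absent, so OrvW is active.
With repressor OrvW bound, *jovC* is not transcribed.
→ *jovC* is OFF.
Itaconate is absent, so LomL is active.
With repressor LomL bound, *nolU* is not transcribed.
So NolU is not produced.
ppGpp is absent, so KulV is inactive.
No activator is available at the *qilQ* promoter, so *qilQ* is not transcribed.
→ *qilQ* is OFF.
1 of the 4 genes is transcribed.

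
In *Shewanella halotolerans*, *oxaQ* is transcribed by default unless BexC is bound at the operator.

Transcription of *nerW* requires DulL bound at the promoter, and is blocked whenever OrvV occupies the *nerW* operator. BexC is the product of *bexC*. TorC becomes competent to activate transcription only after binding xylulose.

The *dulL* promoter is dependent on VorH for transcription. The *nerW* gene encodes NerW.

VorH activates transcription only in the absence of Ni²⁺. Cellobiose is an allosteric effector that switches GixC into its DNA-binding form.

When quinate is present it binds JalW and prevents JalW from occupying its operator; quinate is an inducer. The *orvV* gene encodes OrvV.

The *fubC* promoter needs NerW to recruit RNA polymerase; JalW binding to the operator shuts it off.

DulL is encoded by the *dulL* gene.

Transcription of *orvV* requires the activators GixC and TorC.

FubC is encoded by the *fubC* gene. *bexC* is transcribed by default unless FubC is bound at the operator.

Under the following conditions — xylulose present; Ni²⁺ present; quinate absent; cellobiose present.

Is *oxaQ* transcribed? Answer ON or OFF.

Cellobiose is present, so GixC is active.
Xylulose is present, so TorC is active.
No repressor is bound and GixC and TorC are active, so *orvV* is transcribed.
So OrvV is produced and active.
Ni²⁺ is present, so VorH is inactive.
Required activator VorH is absent, so *dulL* is not transcribed.
So DulL is not produced.
With repressor OrvV bound, *nerW* is not transcribed.
So NerW is not produced.
Quinate is absent, so JalW is active.
With repressor JalW bound, *fubC* is not transcribed.
So FubC is not produced.
With no repressor bound, *bexC* is transcribed.
So BexC is produced and active.
With repressor BexC bound, *oxaQ* is not transcribed.

OFF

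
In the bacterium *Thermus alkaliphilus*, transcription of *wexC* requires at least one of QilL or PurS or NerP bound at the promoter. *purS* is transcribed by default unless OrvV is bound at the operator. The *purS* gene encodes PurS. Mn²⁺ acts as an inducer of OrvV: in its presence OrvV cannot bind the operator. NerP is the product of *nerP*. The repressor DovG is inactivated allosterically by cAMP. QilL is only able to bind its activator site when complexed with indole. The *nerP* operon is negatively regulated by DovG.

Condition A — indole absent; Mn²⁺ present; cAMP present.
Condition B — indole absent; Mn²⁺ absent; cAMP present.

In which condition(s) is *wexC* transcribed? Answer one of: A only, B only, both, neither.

Condition A:
Indole is absent, so QilL is inactive.
Mn²⁺ is present, so OrvV is inactive.
With no repressor bound, *purS* is transcribed.
So PurS is produced and active.
cAMP is present, so DovG is inactive.
With no repressor bound, *nerP* is transcribed.
So NerP is produced and active.
Activator PurS is present, so *wexC* is transcribed.
→ *wexC* is ON in A.
Condition B:
Indole is absent, so QilL is inactive.
Mn²⁺ is absent, so OrvV is active.
With repressor OrvV bound, *purS* is not transcribed.
So PurS is not produced.
cAMP is present, so DovG is inactive.
With no repressor bound, *nerP* is transcribed.
So NerP is produced and active.
Activator NerP is present, so *wexC* is transcribed.
→ *wexC* is ON in B.

both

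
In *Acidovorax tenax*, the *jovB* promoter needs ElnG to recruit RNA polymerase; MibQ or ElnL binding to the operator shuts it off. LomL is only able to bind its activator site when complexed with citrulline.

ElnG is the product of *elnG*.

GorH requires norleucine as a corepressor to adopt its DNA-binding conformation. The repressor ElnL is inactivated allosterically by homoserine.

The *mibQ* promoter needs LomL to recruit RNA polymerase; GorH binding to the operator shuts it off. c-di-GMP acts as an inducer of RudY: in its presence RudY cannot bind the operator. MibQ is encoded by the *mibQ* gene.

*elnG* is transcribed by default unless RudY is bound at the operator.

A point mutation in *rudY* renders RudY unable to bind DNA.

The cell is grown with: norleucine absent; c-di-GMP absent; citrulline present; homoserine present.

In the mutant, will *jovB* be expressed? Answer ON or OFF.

OFF

RudY is non-functional in this strain, so it has no effect.
With no repressor bound, *elnG* is transcribed.
So ElnG is produced and active.
Norleucine is absent, so GorH is inactive.
Citrulline is present, so LomL is active.
No repressor is bound and LomL is active, so *mibQ* is transcribed.
So MibQ is produced and active.
Homoserine is present, so ElnL is inactive.
With repressor MibQ bound, *jovB* is not transcribed.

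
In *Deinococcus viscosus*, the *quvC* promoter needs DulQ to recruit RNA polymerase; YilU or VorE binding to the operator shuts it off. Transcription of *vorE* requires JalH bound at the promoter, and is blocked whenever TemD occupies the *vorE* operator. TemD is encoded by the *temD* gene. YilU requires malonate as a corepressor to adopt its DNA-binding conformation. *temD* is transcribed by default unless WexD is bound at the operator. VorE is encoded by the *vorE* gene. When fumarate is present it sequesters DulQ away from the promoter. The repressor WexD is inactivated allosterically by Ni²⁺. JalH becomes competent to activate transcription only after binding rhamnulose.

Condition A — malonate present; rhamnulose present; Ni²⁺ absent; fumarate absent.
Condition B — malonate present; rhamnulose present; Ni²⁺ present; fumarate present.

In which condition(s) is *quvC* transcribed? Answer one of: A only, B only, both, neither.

neither

Condition A:
Malonate is present, so YilU is active.
Rhamnulose is present, so JalH is active.
Ni²⁺ is absent, so WexD is active.
With repressor WexD bound, *temD* is not transcribed.
So TemD is not produced.
No repressor is bound and JalH is active, so *vorE* is transcribed.
So VorE is produced and active.
Fumarate is absent, so DulQ is active.
With repressor YilU bound, *quvC* is not transcribed.
→ *quvC* is OFF in A.
Condition B:
Malonate is present, so YilU is active.
Rhamnulose is present, so JalH is active.
Ni²⁺ is present, so WexD is inactive.
With no repressor bound, *temD* is transcribed.
So TemD is produced and active.
With repressor TemD bound, *vorE* is not transcribed.
So VorE is not produced.
Fumarate is present, so DulQ is inactive.
With repressor YilU bound, *quvC* is not transcribed.
→ *quvC* is OFF in B.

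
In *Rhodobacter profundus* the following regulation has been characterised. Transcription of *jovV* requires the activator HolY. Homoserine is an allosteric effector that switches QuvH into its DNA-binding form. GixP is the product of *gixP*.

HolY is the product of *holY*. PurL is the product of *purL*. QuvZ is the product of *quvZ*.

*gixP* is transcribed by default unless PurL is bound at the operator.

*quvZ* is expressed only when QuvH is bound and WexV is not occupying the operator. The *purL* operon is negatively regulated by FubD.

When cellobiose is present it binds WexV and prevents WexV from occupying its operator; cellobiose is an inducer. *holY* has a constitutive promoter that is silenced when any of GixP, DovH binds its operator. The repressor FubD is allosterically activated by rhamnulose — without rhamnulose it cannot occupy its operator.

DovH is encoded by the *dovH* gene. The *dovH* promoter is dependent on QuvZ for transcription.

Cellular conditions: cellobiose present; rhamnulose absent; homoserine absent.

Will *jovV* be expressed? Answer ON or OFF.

Rhamnulose is absent, so FubD is inactive.
With no repressor bound, *purL* is transcribed.
So PurL is produced and active.
With repressor PurL bound, *gixP* is not transcribed.
So GixP is not produced.
Cellobiose is present, so WexV is inactive.
Homoserine is absent, so QuvH is inactive.
Required activator QuvH is absent, so *quvZ* is not transcribed.
So QuvZ is not produced.
Required activator QuvZ is absent, so *dovH* is not transcribed.
So DovH is not produced.
With no repressor bound, *holY* is transcribed.
So HolY is produced and active.
No repressor is bound and HolY is active, so *jovV* is transcribed.

ON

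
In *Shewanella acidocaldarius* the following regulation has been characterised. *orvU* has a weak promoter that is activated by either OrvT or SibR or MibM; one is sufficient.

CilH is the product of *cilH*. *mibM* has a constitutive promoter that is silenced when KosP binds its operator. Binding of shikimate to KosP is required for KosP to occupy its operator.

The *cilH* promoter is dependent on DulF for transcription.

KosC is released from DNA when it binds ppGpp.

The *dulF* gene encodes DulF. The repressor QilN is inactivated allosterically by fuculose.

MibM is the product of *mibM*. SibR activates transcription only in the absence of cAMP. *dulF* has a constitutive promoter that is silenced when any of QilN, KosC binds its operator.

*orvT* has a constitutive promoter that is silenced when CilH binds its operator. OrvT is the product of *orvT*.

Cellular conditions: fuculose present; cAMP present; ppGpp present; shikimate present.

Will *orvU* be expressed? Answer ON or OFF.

Fuculose is present, so QilN is inactive.
ppGpp is present, so KosC is inactive.
With no repressor bound, *dulF* is transcribed.
So DulF is produced and active.
No repressor is bound and DulF is active, so *cilH* is transcribed.
So CilH is produced and active.
With repressor CilH bound, *orvT* is not transcribed.
So OrvT is not produced.
cAMP is present, so SibR is inactive.
Shikimate is present, so KosP is active.
With repressor KosP bound, *mibM* is not transcribed.
So MibM is not produced.
No activator is available at the *orvU* promoter, so *orvU* is not transcribed.

OFF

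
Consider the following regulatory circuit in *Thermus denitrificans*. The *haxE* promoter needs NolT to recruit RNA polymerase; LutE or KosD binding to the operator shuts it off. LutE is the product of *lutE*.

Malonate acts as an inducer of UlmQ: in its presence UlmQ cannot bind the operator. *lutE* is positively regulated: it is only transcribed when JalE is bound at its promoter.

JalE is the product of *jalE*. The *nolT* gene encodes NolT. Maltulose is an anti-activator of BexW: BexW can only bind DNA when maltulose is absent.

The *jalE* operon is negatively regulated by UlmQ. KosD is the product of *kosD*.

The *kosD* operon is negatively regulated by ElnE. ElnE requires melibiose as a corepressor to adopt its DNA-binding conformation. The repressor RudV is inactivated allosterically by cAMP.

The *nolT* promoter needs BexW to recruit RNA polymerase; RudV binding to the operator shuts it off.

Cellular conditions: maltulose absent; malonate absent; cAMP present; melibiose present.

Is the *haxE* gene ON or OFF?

ON

cAMP is present, so RudV is inactive.
Maltulose is absent, so BexW is active.
No repressor is bound and BexW is active, so *nolT* is transcribed.
So NolT is produced and active.
Malonate is absent, so UlmQ is active.
With repressor UlmQ bound, *jalE* is not transcribed.
So JalE is not produced.
Required activator JalE is absent, so *lutE* is not transcribed.
So LutE is not produced.
Melibiose is present, so ElnE is active.
With repressor ElnE bound, *kosD* is not transcribed.
So KosD is not produced.
No repressor is bound and NolT is active, so *haxE* is transcribed.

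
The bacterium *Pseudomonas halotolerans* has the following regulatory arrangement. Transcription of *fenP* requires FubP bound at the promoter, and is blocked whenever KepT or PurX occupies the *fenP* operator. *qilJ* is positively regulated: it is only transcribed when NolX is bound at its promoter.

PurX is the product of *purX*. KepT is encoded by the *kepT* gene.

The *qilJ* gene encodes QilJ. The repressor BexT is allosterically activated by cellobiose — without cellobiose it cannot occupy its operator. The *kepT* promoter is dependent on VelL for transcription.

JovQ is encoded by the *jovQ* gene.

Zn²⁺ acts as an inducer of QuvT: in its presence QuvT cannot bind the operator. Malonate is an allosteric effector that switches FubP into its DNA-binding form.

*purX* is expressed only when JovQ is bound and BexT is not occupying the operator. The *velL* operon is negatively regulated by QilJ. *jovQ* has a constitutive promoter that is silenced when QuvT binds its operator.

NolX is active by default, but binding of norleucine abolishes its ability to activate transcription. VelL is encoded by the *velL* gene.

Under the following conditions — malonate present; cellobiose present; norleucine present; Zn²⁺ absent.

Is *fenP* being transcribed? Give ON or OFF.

OFF

Malonate is present, so FubP is active.
Norleucine is present, so NolX is inactive.
Required activator NolX is absent, so *qilJ* is not transcribed.
So QilJ is not produced.
With no repressor bound, *velL* is transcribed.
So VelL is produced and active.
No repressor is bound and VelL is active, so *kepT* is transcribed.
So KepT is produced and active.
Zn²⁺ is absent, so QuvT is active.
With repressor QuvT bound, *jovQ* is not transcribed.
So JovQ is not produced.
Cellobiose is present, so BexT is active.
With repressor BexT bound, *purX* is not transcribed.
So PurX is not produced.
With repressor KepT bound, *fenP* is not transcribed.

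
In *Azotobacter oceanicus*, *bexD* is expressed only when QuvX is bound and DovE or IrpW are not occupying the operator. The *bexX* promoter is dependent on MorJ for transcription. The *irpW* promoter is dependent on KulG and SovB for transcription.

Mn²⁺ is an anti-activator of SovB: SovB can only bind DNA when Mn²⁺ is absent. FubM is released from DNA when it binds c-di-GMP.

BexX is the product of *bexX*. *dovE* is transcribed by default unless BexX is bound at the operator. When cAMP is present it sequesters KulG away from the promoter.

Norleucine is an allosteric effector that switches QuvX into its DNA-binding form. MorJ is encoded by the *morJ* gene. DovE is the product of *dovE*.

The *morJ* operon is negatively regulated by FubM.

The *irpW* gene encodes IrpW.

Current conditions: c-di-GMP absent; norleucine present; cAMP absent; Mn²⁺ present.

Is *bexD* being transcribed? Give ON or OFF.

c-di-GMP is absent, so FubM is active.
With repressor FubM bound, *morJ* is not transcribed.
So MorJ is not produced.
Required activator MorJ is absent, so *bexX* is not transcribed.
So BexX is not produced.
With no repressor bound, *dovE* is transcribed.
So DovE is produced and active.
cAMP is absent, so KulG is active.
Mn²⁺ is present, so SovB is inactive.
Required activator SovB is absent, so *irpW* is not transcribed.
So IrpW is not produced.
Norleucine is present, so QuvX is active.
With repressor DovE bound, *bexD* is not transcribed.

OFF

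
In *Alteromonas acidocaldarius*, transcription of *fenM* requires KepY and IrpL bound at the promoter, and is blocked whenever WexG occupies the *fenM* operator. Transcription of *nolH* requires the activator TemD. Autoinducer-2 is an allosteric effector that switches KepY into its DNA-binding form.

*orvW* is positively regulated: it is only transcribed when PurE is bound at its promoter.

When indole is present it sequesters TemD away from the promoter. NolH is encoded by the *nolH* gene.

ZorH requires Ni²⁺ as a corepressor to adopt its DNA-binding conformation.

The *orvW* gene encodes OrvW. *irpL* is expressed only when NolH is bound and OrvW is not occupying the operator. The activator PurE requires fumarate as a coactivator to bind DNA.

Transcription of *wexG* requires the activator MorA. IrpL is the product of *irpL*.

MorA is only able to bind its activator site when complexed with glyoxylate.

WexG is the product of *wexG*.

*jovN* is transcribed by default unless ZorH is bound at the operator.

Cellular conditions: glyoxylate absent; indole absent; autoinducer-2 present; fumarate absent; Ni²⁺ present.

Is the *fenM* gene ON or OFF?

Autoinducer-2 is present, so KepY is active.
Glyoxylate is absent, so MorA is inactive.
Required activator MorA is absent, so *wexG* is not transcribed.
So WexG is not produced.
Fumarate is absent, so PurE is inactive.
Required activator PurE is absent, so *orvW* is not transcribed.
So OrvW is not produced.
Indole is absent, so TemD is active.
No repressor is bound and TemD is active, so *nolH* is transcribed.
So NolH is produced and active.
No repressor is bound and NolH is active, so *irpL* is transcribed.
So IrpL is produced and active.
No repressor is bound and KepY and IrpL are active, so *fenM* is transcribed.

ON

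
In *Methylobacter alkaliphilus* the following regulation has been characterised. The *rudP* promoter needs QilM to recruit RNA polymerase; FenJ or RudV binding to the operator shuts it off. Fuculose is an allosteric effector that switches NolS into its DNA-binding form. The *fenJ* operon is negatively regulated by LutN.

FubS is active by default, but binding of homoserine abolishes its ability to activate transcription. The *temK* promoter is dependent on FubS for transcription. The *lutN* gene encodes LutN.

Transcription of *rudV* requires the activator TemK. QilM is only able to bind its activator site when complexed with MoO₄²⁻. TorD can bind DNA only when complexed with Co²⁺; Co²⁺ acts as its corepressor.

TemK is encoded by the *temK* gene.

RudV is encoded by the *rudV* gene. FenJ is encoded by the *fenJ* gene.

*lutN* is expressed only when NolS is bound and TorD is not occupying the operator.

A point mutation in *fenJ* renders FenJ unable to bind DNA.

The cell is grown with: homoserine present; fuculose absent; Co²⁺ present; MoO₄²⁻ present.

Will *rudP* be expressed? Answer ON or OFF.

ON

FenJ is non-functional in this strain, so it has no effect.
Homoserine is present, so FubS is inactive.
Required activator FubS is absent, so *temK* is not transcribed.
So TemK is not produced.
Required activator TemK is absent, so *rudV* is not transcribed.
So RudV is not produced.
MoO₄²⁻ is present, so QilM is active.
No repressor is bound and QilM is active, so *rudP* is transcribed.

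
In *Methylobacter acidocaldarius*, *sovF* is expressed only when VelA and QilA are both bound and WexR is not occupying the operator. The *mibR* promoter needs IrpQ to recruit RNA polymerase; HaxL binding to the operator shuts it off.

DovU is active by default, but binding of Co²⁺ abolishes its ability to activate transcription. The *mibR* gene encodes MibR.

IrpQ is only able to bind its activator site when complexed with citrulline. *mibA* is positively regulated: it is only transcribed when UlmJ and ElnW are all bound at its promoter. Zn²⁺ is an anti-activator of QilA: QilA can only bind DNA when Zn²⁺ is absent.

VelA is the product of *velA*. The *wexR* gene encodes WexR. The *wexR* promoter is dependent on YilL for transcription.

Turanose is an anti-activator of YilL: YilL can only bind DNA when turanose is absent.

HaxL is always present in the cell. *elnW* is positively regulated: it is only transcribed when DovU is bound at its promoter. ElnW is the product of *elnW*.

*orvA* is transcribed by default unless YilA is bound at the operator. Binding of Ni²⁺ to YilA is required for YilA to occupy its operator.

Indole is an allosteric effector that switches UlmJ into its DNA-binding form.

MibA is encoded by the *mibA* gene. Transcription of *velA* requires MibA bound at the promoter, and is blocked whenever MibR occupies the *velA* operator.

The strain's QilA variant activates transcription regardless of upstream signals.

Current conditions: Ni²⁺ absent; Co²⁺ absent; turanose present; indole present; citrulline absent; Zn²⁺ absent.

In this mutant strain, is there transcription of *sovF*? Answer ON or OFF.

Turanose is present, so YilL is inactive.
Required activator YilL is absent, so *wexR* is not transcribed.
So WexR is not produced.
HaxL is produced constitutively and is active.
Citrulline is absent, so IrpQ is inactive.
With repressor HaxL bound, *mibR* is not transcribed.
So MibR is not produced.
Indole is present, so UlmJ is active.
Co²⁺ is absent, so DovU is active.
No repressor is bound and DovU is active, so *elnW* is transcribed.
So ElnW is produced and active.
No repressor is bound and UlmJ and ElnW are active, so *mibA* is transcribed.
So MibA is produced and active.
No repressor is bound and MibA is active, so *velA* is transcribed.
So VelA is produced and active.
QilA is constitutively active in this strain.
No repressor is bound and VelA and QilA are active, so *sovF* is transcribed.

ON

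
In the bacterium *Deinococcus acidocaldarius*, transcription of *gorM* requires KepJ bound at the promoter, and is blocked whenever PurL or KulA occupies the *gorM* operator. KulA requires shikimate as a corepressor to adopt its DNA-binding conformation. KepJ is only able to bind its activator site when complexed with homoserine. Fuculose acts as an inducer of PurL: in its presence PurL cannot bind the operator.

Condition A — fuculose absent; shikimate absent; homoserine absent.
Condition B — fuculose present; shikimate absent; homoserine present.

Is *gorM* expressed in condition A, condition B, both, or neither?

Condition A:
Fuculose is absent, so PurL is active.
Shikimate is absent, so KulA is inactive.
Homoserine is absent, so KepJ is inactive.
With repressor PurL bound, *gorM* is not transcribed.
→ *gorM* is OFF in A.
Condition B:
Fuculose is present, so PurL is inactive.
Shikimate is absent, so KulA is inactive.
Homoserine is present, so KepJ is active.
No repressor is bound and KepJ is active, so *gorM* is transcribed.
→ *gorM* is ON in B.

B only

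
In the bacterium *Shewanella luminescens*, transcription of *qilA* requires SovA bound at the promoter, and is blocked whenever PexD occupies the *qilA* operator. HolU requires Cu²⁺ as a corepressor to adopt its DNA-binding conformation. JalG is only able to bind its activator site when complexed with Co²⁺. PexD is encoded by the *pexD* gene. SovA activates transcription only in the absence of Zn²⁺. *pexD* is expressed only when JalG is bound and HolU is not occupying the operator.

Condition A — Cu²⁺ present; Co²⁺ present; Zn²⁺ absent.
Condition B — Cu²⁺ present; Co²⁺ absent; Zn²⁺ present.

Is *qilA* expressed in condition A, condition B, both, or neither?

A only

Condition A:
Cu²⁺ is present, so HolU is active.
Co²⁺ is present, so JalG is active.
With repressor HolU bound, *pexD* is not transcribed.
So PexD is not produced.
Zn²⁺ is absent, so SovA is active.
No repressor is bound and SovA is active, so *qilA* is transcribed.
→ *qilA* is ON in A.
Condition B:
Cu²⁺ is present, so HolU is active.
Co²⁺ is absent, so JalG is inactive.
With repressor HolU bound, *pexD* is not transcribed.
So PexD is not produced.
Zn²⁺ is present, so SovA is inactive.
Required activator SovA is absent, so *qilA* is not transcribed.
→ *qilA* is OFF in B.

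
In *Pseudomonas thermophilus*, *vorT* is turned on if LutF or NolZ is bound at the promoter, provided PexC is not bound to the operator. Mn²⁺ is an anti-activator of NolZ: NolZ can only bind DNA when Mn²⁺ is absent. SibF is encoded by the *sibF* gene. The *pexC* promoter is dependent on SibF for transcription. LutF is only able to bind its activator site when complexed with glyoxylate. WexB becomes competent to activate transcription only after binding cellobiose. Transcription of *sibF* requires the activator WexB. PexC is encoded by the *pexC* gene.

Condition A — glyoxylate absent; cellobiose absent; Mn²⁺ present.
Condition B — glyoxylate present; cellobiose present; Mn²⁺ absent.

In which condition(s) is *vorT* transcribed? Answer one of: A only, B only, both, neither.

neither

Condition A:
Glyoxylate is absent, so LutF is inactive.
Cellobiose is absent, so WexB is inactive.
Required activator WexB is absent, so *sibF* is not transcribed.
So SibF is not produced.
Required activator SibF is absent, so *pexC* is not transcribed.
So PexC is not produced.
Mn²⁺ is present, so NolZ is inactive.
No activator is available at the *vorT* promoter, so *vorT* is not transcribed.
→ *vorT* is OFF in A.
Condition B:
Glyoxylate is present, so LutF is active.
Cellobiose is present, so WexB is active.
No repressor is bound and WexB is active, so *sibF* is transcribed.
So SibF is produced and active.
No repressor is bound and SibF is active, so *pexC* is transcribed.
So PexC is produced and active.
Mn²⁺ is absent, so NolZ is active.
With repressor PexC bound, *vorT* is not transcribed.
→ *vorT* is OFF in B.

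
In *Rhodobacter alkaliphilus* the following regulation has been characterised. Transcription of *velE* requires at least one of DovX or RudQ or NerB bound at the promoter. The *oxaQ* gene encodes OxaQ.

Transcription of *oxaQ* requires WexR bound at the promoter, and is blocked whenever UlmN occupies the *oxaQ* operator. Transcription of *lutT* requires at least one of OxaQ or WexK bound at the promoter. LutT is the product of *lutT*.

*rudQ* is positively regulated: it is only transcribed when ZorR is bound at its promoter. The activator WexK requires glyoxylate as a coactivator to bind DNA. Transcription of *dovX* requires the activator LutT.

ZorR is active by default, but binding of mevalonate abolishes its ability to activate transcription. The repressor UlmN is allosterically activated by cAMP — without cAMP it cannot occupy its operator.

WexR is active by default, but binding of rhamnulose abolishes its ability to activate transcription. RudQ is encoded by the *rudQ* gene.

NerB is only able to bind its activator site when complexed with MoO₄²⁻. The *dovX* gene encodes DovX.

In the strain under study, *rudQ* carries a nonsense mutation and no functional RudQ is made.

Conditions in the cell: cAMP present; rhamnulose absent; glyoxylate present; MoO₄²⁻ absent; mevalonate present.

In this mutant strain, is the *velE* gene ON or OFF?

cAMP is present, so UlmN is active.
Rhamnulose is absent, so WexR is active.
With repressor UlmN bound, *oxaQ* is not transcribed.
So OxaQ is not produced.
Glyoxylate is present, so WexK is active.
Activator WexK is present, so *lutT* is transcribed.
So LutT is produced and active.
No repressor is bound and LutT is active, so *dovX* is transcribed.
So DovX is produced and active.
RudQ is non-functional in this strain, so it has no effect.
MoO₄²⁻ is absent, so NerB is inactive.
Activator DovX is present, so *velE* is transcribed.

ON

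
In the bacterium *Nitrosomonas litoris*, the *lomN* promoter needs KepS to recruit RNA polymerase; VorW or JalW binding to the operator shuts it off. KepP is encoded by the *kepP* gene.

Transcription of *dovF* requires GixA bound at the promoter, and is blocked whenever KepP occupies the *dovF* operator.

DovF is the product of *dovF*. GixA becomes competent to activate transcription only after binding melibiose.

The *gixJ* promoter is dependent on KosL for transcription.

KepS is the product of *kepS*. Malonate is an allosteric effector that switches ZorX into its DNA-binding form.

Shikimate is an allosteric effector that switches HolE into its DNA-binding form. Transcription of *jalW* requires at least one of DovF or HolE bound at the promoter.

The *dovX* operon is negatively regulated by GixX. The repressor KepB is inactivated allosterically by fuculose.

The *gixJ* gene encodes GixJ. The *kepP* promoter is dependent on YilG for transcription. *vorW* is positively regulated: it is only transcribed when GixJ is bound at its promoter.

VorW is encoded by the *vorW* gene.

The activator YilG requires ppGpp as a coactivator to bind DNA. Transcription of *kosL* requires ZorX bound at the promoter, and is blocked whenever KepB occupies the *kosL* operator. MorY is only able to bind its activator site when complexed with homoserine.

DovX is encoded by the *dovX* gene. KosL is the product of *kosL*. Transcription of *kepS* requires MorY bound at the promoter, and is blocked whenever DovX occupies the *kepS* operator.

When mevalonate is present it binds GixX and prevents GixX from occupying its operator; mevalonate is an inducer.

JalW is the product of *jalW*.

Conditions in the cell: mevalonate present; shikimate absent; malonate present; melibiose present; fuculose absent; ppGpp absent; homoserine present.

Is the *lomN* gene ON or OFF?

OFF

Malonate is present, so ZorX is active.
Fuculose is absent, so KepB is active.
With repressor KepB bound, *kosL* is not transcribed.
So KosL is not produced.
Required activator KosL is absent, so *gixJ* is not transcribed.
So GixJ is not produced.
Required activator GixJ is absent, so *vorW* is not transcribed.
So VorW is not produced.
Homoserine is present, so MorY is active.
Mevalonate is present, so GixX is inactive.
With no repressor bound, *dovX* is transcribed.
So DovX is produced and active.
With repressor DovX bound, *kepS* is not transcribed.
So KepS is not produced.
ppGpp is absent, so YilG is inactive.
Required activator YilG is absent, so *kepP* is not transcribed.
So KepP is not produced.
Melibiose is present, so GixA is active.
No repressor is bound and GixA is active, so *dovF* is transcribed.
So DovF is produced and active.
Shikimate is absent, so HolE is inactive.
Activator DovF is present, so *jalW* is transcribed.
So JalW is produced and active.
With repressor JalW bound, *lomN* is not transcribed.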